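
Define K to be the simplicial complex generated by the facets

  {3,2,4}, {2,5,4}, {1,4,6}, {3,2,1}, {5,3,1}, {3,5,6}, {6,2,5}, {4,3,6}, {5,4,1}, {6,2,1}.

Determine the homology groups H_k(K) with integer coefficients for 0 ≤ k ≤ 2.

H_0 ≅ Z,  H_1 ≅ Z/2,  H_2 = 0.

Order the vertices as 1 < 2 < 3 < 4 < 5 < 6. Listing each simplex with vertices in this order, K has dimension 2 with simplices:

  0-simplices (6): [1], [2], [3], [4], [5], [6]
  1-simplices (15): [1,2], [1,3], [1,4], [1,5], [1,6], [2,3], [2,4], [2,5], [2,6], [3,4], [3,5], [3,6], [4,5], [4,6], [5,6]
  2-simplices (10): [1,2,3], [1,2,6], [1,3,5], [1,4,5], [1,4,6], [2,3,4], [2,4,5], [2,5,6], [3,4,6], [3,5,6]

Hence C_0 ≅ Z^6, C_1 ≅ Z^15, C_2 ≅ Z^10.

∂_1: C_1 → C_0 maps an edge to its endpoints' difference, ∂[p,q] = q − p.
The resulting 6×15 matrix has rank 5, and its Smith normal form has invariant factors (1,1,1,1,1).

∂_2: C_2 → C_1 acts by ∂[p,q,r] = [q,r] − [p,r] + [p,q]. For instance
  ∂[1,4,6] = [4,6] − [1,6] + [1,4],
  ∂[3,4,6] = [4,6] − [3,6] + [3,4].
The 15×10 boundary matrix has rank 10 and Smith normal form diag(1,1,1,1,1,1,1,1,1,2).

Reading off H_k = ker ∂_k / im ∂_{k+1}:

  H_0: rank C_0 − rank ∂_1 = 6 − 5 = 1, and the invariant factors of ∂_1 are all 1, so H_0 ≅ Z.
  H_1: rank ker ∂_1 − rank ∂_2 = (15 − 5) − 10 = 0, and ∂_2 has invariant factor 2 > 1, so H_1 ≅ Z/2.
  H_2: rank ker ∂_2 − rank ∂_3 = (10 − 10) − 0 = 0, and there is no ∂_3, so H_2 ≅ 0.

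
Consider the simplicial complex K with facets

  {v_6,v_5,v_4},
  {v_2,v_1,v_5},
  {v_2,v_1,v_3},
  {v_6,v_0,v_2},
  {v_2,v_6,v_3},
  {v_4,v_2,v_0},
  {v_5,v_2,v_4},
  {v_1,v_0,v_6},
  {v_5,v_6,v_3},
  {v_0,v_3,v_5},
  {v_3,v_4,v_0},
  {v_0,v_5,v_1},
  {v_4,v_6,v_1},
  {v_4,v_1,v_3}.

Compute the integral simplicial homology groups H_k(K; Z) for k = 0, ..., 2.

Take the total order v_0 < v_1 < v_2 < v_3 < v_4 < v_5 < v_6 on the vertex set. Then K (dimension 2) consists of the simplices:

  0-simplices (7): [v_0], [v_1], [v_2], [v_3], [v_4], [v_5], [v_6]
  1-simplices (21): (21 of them)
  2-simplices (14): (14 of them)

so the chain groups are C_0 ≅ Z^7, C_1 ≅ Z^21, C_2 ≅ Z^14.

∂_1: C_1 → C_0 is given by ∂[p,q] = [q] − [p]. For instance
  ∂[v_0,v_4] = [v_4] − [v_0].
The resulting 7×21 matrix has rank 6, and its Smith normal form has invariant factors (1,1,1,1,1,1).

∂_2: C_2 → C_1 maps a triangle to the signed sum of its edges. For instance
  ∂[v_0,v_3,v_5] = [v_3,v_5] − [v_0,v_5] + [v_0,v_3],
  ∂[v_1,v_4,v_6] = [v_4,v_6] − [v_1,v_6] + [v_1,v_4].
This gives a 21×14 integer matrix of rank 13; reducing to Smith normal form yields diagonal entries (1,1,1,1,1,1,1,1,1,1,1,1,1).

Now H_k = ker ∂_k / im ∂_{k+1}, so:

  H_0: rank C_0 − rank ∂_1 = 7 − 6 = 1, and the invariant factors of ∂_1 are all 1, so H_0 = Z.
  H_1: rank ker ∂_1 − rank ∂_2 = (21 − 6) − 13 = 2, and the invariant factors of ∂_2 are all 1, so H_1 = Z^2.
  H_2: rank ker ∂_2 − rank ∂_3 = (14 − 13) − 0 = 1, and there is no ∂_3, so H_2 = Z.

H_0 ≅ Z,  H_1 ≅ Z^2,  H_2 ≅ Z.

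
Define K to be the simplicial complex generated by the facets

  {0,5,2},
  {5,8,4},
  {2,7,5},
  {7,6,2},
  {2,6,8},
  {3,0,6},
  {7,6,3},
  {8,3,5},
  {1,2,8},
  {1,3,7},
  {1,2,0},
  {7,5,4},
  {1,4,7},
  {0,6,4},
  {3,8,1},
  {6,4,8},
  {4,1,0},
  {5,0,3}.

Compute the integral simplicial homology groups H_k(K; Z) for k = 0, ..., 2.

H_0 = Z,  H_1 = Z^2,  H_2 = Z.

Order the vertices as 0 < 1 < 2 < 3 < 4 < 5 < 6 < 7 < 8. Listing each simplex with vertices in this order, K has dimension 2 with simplices:

  0-simplices (9): [0], [1], [2], [3], [4], [5], [6], [7], [8]
  1-simplices (27): (27 of them)
  2-simplices (18): [0,1,2], [0,1,4], [0,2,5], [0,3,5], [0,3,6], [0,4,6], [1,2,8], [1,3,7], [1,3,8], [1,4,7], [2,5,7], [2,6,7], [2,6,8], [3,5,8], [3,6,7], [4,5,7], [4,5,8], [4,6,8]

giving chain groups C_0 ≅ Z^9, C_1 ≅ Z^27, C_2 ≅ Z^18.

The boundary map ∂_1: C_1 → C_0 maps an edge to its endpoints' difference, ∂[p,q] = q − p. For instance
  ∂[1,2] = [2] − [1].
As a 9×27 matrix over Z this has rank 8, with invariant factors (1,1,1,1,1,1,1,1).

Boundary ∂_2: C_2 → C_1 maps a triangle to the signed sum of its edges. For instance
  ∂[0,4,6] = [4,6] − [0,6] + [0,4],
  ∂[1,3,8] = [3,8] − [1,8] + [1,3].
As a 27×18 matrix over Z this has rank 17, with invariant factors (1,1,1,1,1,1,1,1,1,1,1,1,1,1,1,1,1).

Reading off H_k = ker ∂_k / im ∂_{k+1}:

  H_0: rank C_0 − rank ∂_1 = 9 − 8 = 1, and the invariant factors of ∂_1 are all 1, so H_0 = Z.
  H_1: rank ker ∂_1 − rank ∂_2 = (27 − 8) − 17 = 2, and the invariant factors of ∂_2 are all 1, so H_1 = Z^2.
  H_2: rank ker ∂_2 − rank ∂_3 = (18 − 17) − 0 = 1, and there is no ∂_3, so H_2 = Z.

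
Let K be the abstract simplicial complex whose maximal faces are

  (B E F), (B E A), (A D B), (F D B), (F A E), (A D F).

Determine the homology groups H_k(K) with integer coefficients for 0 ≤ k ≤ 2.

H_0 ≅ Z,  H_1 = 0,  H_2 ≅ Z.

We work with the vertex ordering A < B < D < E < F. The simplices of K, each written with vertices in increasing order, are:

  0-simplices (5): A, B, D, E, F
  1-simplices (9): AB, AD, AE, AF, BD, BE, BF, DF, EF
  2-simplices (6): ABD, ABE, ADF, AEF, BDF, BEF

Hence C_0 ≅ Z^5, C_1 ≅ Z^9, C_2 ≅ Z^6.

The boundary map ∂_1: C_1 → C_0 is given by ∂[p,q] = [q] − [p]. For instance
  ∂AB = B − A.
The resulting 5×9 matrix has rank 4, and its Smith normal form has invariant factors (1,1,1,1).

Boundary ∂_2: C_2 → C_1 acts by ∂[p,q,r] = [q,r] − [p,r] + [p,q]. For instance
  ∂ABE = BE − AE + AB,
  ∂ADF = DF − AF + AD.
As a 9×6 matrix over Z this has rank 5, with invariant factors (1,1,1,1,1).

Now H_k = ker ∂_k / im ∂_{k+1}, so:

  H_0: rank C_0 − rank ∂_1 = 5 − 4 = 1, and the invariant factors of ∂_1 are all 1, so H_0 ≅ Z.
  H_1: rank ker ∂_1 − rank ∂_2 = (9 − 4) − 5 = 0, and the invariant factors of ∂_2 are all 1, so H_1 ≅ 0.
  H_2: rank ker ∂_2 − rank ∂_3 = (6 − 5) − 0 = 1, and there is no ∂_3, so H_2 ≅ Z.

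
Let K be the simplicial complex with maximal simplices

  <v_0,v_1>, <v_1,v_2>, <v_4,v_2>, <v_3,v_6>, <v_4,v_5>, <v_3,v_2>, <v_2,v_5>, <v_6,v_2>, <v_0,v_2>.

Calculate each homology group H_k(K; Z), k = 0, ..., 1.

Take the total order v_0 < v_1 < v_2 < v_3 < v_4 < v_5 < v_6 on the vertex set. Then K (dimension 1) consists of the simplices:

  0-simplices (7): [v_0], [v_1], [v_2], [v_3], [v_4], [v_5], [v_6]
  1-simplices (9): [v_0,v_1], [v_0,v_2], [v_1,v_2], [v_2,v_3], [v_2,v_4], [v_2,v_5], [v_2,v_6], [v_3,v_6], [v_4,v_5]

giving chain groups C_0 ≅ Z^7, C_1 ≅ Z^9.

The boundary map ∂_1: C_1 → C_0 is given by ∂[p,q] = [q] − [p]. For instance
  ∂[v_2,v_4] = [v_4] − [v_2].
The resulting 7×9 matrix has rank 6, and its Smith normal form has invariant factors (1,1,1,1,1,1).

From H_k ≅ ker(∂_k) / im(∂_{k+1}) we obtain:

  H_0: rank C_0 − rank ∂_1 = 7 − 6 = 1, and the invariant factors of ∂_1 are all 1, so H_0 ≅ Z.
  H_1: rank ker ∂_1 − rank ∂_2 = (9 − 6) − 0 = 3, and there is no ∂_2, so H_1 ≅ Z^3.

(K is a triangulation of a wedge of 3 circles.)

H_0 = Z,  H_1 = Z^3.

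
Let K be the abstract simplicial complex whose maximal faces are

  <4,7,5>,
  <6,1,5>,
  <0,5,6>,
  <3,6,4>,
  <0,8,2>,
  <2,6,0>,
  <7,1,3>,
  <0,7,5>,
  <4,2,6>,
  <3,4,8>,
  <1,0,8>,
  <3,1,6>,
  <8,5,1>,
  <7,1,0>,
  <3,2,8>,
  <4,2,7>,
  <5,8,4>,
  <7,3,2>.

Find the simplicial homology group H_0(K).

K has 9 vertices, 27 edges, 18 triangles.
rank ∂_0 = 0, rank ∂_1 = 8 ⇒ b_0 = 9 − 0 − 8 = 1; all invariant factors of ∂_1 are 1 so no torsion. So H_0 ≅ Z.

H_0 ≅ Z.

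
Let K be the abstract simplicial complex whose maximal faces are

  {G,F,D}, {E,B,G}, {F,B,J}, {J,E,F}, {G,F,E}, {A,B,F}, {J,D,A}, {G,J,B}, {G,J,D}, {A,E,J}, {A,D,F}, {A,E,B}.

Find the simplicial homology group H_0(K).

H_0 ≅ Z.

Order the vertices as A < B < D < E < F < G < J. Listing each simplex with vertices in this order, K has dimension 2 with simplices:

  0-simplices (7): A, B, D, E, F, G, J
  1-simplices (18): AB, AD, AE, AF, AJ, BE, BF, BG, BJ, DF, DG, DJ, EF, EG, EJ, FG, FJ, GJ
  2-simplices (12): ABE, ABF, ADF, ADJ, AEJ, BEG, BFJ, BGJ, DFG, DGJ, EFG, EFJ

so the chain groups are C_0 ≅ Z^7, C_1 ≅ Z^18, C_2 ≅ Z^12.

Boundary ∂_1: C_1 → C_0 sends each edge [p,q] (with p < q) to q − p. For instance
  ∂FG = G − F.
As a 7×18 matrix over Z this has rank 6, with invariant factors (1,1,1,1,1,1).

Boundary ∂_2: C_2 → C_1 maps a triangle to the signed sum of its edges. For instance
  ∂ABF = BF − AF + AB,
  ∂BGJ = GJ − BJ + BG.
The 18×12 boundary matrix has rank 12 and Smith normal form diag(1,1,1,1,1,1,1,1,1,1,1,2).

Reading off H_k = ker ∂_k / im ∂_{k+1}:

  H_0: rank C_0 − rank ∂_1 = 7 − 6 = 1, and the invariant factors of ∂_1 are all 1, so H_0 ≅ Z.

(K is a triangulation of the real projective plane RP^2.)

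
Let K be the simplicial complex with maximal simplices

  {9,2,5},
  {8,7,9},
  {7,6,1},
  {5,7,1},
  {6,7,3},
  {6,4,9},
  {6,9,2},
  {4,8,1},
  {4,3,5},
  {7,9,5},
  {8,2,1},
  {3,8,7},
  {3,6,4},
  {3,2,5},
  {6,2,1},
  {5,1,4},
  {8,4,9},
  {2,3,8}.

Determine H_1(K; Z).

We work with the vertex ordering 1 < 2 < 3 < 4 < 5 < 6 < 7 < 8 < 9. The simplices of K, each written with vertices in increasing order, are:

  0-simplices (9): [1], [2], [3], [4], [5], [6], [7], [8], [9]
  1-simplices (27): (27 of them)
  2-simplices (18): [1,2,6], [1,2,8], [1,4,5], [1,4,8], [1,5,7], [1,6,7], [2,3,5], [2,3,8], [2,5,9], [2,6,9], [3,4,5], [3,4,6], [3,6,7], [3,7,8], [4,6,9], [4,8,9], [5,7,9], [7,8,9]

Hence C_0 ≅ Z^9, C_1 ≅ Z^27, C_2 ≅ Z^18.

∂_1: C_1 → C_0 is given by ∂[p,q] = [q] − [p].
The 9×27 boundary matrix has rank 8 and Smith normal form diag(1,1,1,1,1,1,1,1).

The boundary map ∂_2: C_2 → C_1 sends each 2-simplex [p,q,r] to [q,r] − [p,r] + [p,q]. For instance
  ∂[1,2,6] = [2,6] − [1,6] + [1,2],
  ∂[2,3,8] = [3,8] − [2,8] + [2,3].
The resulting 27×18 matrix has rank 17, and its Smith normal form has invariant factors (1,1,1,1,1,1,1,1,1,1,1,1,1,1,1,1,1).

From H_k ≅ ker(∂_k) / im(∂_{k+1}) we obtain:

  H_1: rank ker ∂_1 − rank ∂_2 = (27 − 8) − 17 = 2, and the invariant factors of ∂_2 are all 1, so H_1 = Z^2.

H_1 ≅ Z^2.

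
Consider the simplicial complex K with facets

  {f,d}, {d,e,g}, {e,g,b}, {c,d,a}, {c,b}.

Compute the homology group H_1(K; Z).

Take the total order a < b < c < d < e < f < g on the vertex set. Then K (dimension 2) consists of the simplices:

  0-simplices (7): a, b, c, d, e, f, g
  1-simplices (10): ac, ad, bc, be, bg, cd, de, df, dg, eg
  2-simplices (3): acd, beg, deg

so the chain groups are C_0 ≅ Z^7, C_1 ≅ Z^10, C_2 ≅ Z^3.

∂_1: C_1 → C_0 maps an edge to its endpoints' difference, ∂[p,q] = q − p. For instance
  ∂bc = c − b.
As a 7×10 matrix over Z this has rank 6, with invariant factors (1,1,1,1,1,1).

∂_2: C_2 → C_1 maps a triangle to the signed sum of its edges. For instance
  ∂deg = eg − dg + de,
  ∂acd = cd − ad + ac.
The 10×3 boundary matrix has rank 3 and Smith normal form diag(1,1,1).

Computing H_k = (kernel of ∂_k) / (image of ∂_{k+1}):

  H_1: rank ker ∂_1 − rank ∂_2 = (10 − 6) − 3 = 1, and the invariant factors of ∂_2 are all 1, so H_1 ≅ Z.

H_1 ≅ Z.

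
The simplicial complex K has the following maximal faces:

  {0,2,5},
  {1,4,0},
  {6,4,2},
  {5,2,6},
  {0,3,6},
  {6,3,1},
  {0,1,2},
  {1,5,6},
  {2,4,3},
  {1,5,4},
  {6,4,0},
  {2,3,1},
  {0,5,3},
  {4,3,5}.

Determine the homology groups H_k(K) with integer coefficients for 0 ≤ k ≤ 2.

Order the vertices as 0 < 1 < 2 < 3 < 4 < 5 < 6. Listing each simplex with vertices in this order, K has dimension 2 with simplices:

  0-simplices (7): [0], [1], [2], [3], [4], [5], [6]
  1-simplices (21): [0,1], [0,2], [0,3], [0,4], [0,5], [0,6], [1,2], [1,3], [1,4], [1,5], [1,6], [2,3], [2,4], [2,5], [2,6], [3,4], [3,5], [3,6], [4,5], [4,6], [5,6]
  2-simplices (14): [0,1,2], [0,1,4], [0,2,5], [0,3,5], [0,3,6], [0,4,6], [1,2,3], [1,3,6], [1,4,5], [1,5,6], [2,3,4], [2,4,6], [2,5,6], [3,4,5]

giving chain groups C_0 ≅ Z^7, C_1 ≅ Z^21, C_2 ≅ Z^14.

The boundary map ∂_1: C_1 → C_0 sends each edge [p,q] (with p < q) to q − p. For instance
  ∂[1,3] = [3] − [1].
The resulting 7×21 matrix has rank 6, and its Smith normal form has invariant factors (1,1,1,1,1,1).

The boundary map ∂_2: C_2 → C_1 maps a triangle to the signed sum of its edges. For instance
  ∂[0,3,6] = [3,6] − [0,6] + [0,3],
  ∂[0,4,6] = [4,6] − [0,6] + [0,4].
The 21×14 boundary matrix has rank 13 and Smith normal form diag(1,1,1,1,1,1,1,1,1,1,1,1,1).

From H_k ≅ ker(∂_k) / im(∂_{k+1}) we obtain:

  H_0: rank C_0 − rank ∂_1 = 7 − 6 = 1, and the invariant factors of ∂_1 are all 1, so H_0 ≅ Z.
  H_1: rank ker ∂_1 − rank ∂_2 = (21 − 6) − 13 = 2, and the invariant factors of ∂_2 are all 1, so H_1 ≅ Z^2.
  H_2: rank ker ∂_2 − rank ∂_3 = (14 − 13) − 0 = 1, and there is no ∂_3, so H_2 ≅ Z.

H_0 = Z,  H_1 = Z^2,  H_2 = Z.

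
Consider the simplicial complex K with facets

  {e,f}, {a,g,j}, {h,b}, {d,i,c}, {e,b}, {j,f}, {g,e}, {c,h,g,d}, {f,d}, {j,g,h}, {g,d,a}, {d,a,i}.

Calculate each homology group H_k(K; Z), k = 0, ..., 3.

H_0 ≅ Z,  H_1 ≅ Z^3,  H_2 = 0,  H_3 = 0.

Take the total order a < b < c < d < e < f < g < h < i < j on the vertex set. Then K (dimension 3) consists of the simplices:

  0-simplices (10): a, b, c, d, e, f, g, h, i, j
  1-simplices (20): ad, ag, ai, aj, be, bh, cd, cg, ch, ci, df, dg, dh, di, ef, eg, fj, gh, gj, hj
  2-simplices (9): adg, adi, agj, cdg, cdh, cdi, cgh, dgh, ghj
  3-simplices (1): cdgh

so the chain groups are C_0 ≅ Z^10, C_1 ≅ Z^20, C_2 ≅ Z^9, C_3 ≅ Z^1.

Boundary ∂_1: C_1 → C_0 is given by ∂[p,q] = [q] − [p]. For instance
  ∂dg = g − d.
As a 10×20 matrix over Z this has rank 9, with invariant factors (1,1,1,1,1,1,1,1,1).

∂_2: C_2 → C_1 sends each 2-simplex [p,q,r] to [q,r] − [p,r] + [p,q]. For instance
  ∂dgh = gh − dh + dg,
  ∂cdi = di − ci + cd.
This gives a 20×9 integer matrix of rank 8; reducing to Smith normal form yields diagonal entries (1,1,1,1,1,1,1,1).

∂_3: C_3 → C_2 sends each 3-simplex σ to the alternating sum Σ_i (−1)^i (σ with its i-th vertex removed). For instance
  ∂cdgh = dgh − cgh + cdh − cdg.
This gives a 9×1 integer matrix of rank 1; reducing to Smith normal form yields diagonal entries (1).

From H_k ≅ ker(∂_k) / im(∂_{k+1}) we obtain:

  H_0: rank C_0 − rank ∂_1 = 10 − 9 = 1, and the invariant factors of ∂_1 are all 1, so H_0 ≅ Z.
  H_1: rank ker ∂_1 − rank ∂_2 = (20 − 9) − 8 = 3, and the invariant factors of ∂_2 are all 1, so H_1 ≅ Z^3.
  H_2: rank ker ∂_2 − rank ∂_3 = (9 − 8) − 1 = 0, and the invariant factors of ∂_3 are all 1, so H_2 ≅ 0.
  H_3: rank ker ∂_3 − rank ∂_4 = (1 − 1) − 0 = 0, and there is no ∂_4, so H_3 ≅ 0.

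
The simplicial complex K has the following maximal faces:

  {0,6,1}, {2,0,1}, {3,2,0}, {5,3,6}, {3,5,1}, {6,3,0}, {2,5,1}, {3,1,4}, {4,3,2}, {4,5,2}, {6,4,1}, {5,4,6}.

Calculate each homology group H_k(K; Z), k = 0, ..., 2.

Take the total order 0 < 1 < 2 < 3 < 4 < 5 < 6 on the vertex set. Then K (dimension 2) consists of the simplices:

  0-simplices (7): [0], [1], [2], [3], [4], [5], [6]
  1-simplices (18): [0,1], [0,2], [0,3], [0,6], [1,2], [1,3], [1,4], [1,5], [1,6], [2,3], [2,4], [2,5], [3,4], [3,5], [3,6], [4,5], [4,6], [5,6]
  2-simplices (12): [0,1,2], [0,1,6], [0,2,3], [0,3,6], [1,2,5], [1,3,4], [1,3,5], [1,4,6], [2,3,4], [2,4,5], [3,5,6], [4,5,6]

giving chain groups C_0 ≅ Z^7, C_1 ≅ Z^18, C_2 ≅ Z^12.

∂_1: C_1 → C_0 is given by ∂[p,q] = [q] − [p].
The resulting 7×18 matrix has rank 6, and its Smith normal form has invariant factors (1,1,1,1,1,1).

∂_2: C_2 → C_1 maps a triangle to the signed sum of its edges. For instance
  ∂[4,5,6] = [5,6] − [4,6] + [4,5],
  ∂[2,4,5] = [4,5] − [2,5] + [2,4].
This gives a 18×12 integer matrix of rank 12; reducing to Smith normal form yields diagonal entries (1,1,1,1,1,1,1,1,1,1,1,2).

Computing H_k = (kernel of ∂_k) / (image of ∂_{k+1}):

  H_0: rank C_0 − rank ∂_1 = 7 − 6 = 1, and the invariant factors of ∂_1 are all 1, so H_0 ≅ Z.
  H_1: rank ker ∂_1 − rank ∂_2 = (18 − 6) − 12 = 0, and ∂_2 has invariant factor 2 > 1, so H_1 ≅ Z/2.
  H_2: rank ker ∂_2 − rank ∂_3 = (12 − 12) − 0 = 0, and there is no ∂_3, so H_2 ≅ 0.

As a check, the Euler characteristic is 7 − 18 + 12 = 1, which agrees with 1 − 0 + 0 = 1.

H_0 ≅ Z,  H_1 ≅ Z/2,  H_2 = 0.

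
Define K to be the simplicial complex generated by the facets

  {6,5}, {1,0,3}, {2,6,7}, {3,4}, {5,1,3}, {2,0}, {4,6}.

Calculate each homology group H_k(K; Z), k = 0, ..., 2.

We work with the vertex ordering 0 < 1 < 2 < 3 < 4 < 5 < 6 < 7. The simplices of K, each written with vertices in increasing order, are:

  0-simplices (8): [0], [1], [2], [3], [4], [5], [6], [7]
  1-simplices (12): [0,1], [0,2], [0,3], [1,3], [1,5], [2,6], [2,7], [3,4], [3,5], [4,6], [5,6], [6,7]
  2-simplices (3): [0,1,3], [1,3,5], [2,6,7]

so the chain groups are C_0 ≅ Z^8, C_1 ≅ Z^12, C_2 ≅ Z^3.

Boundary ∂_1: C_1 → C_0 maps an edge to its endpoints' difference, ∂[p,q] = q − p. For instance
  ∂[1,5] = [5] − [1].
As a 8×12 matrix over Z this has rank 7, with invariant factors (1,1,1,1,1,1,1).

The boundary map ∂_2: C_2 → C_1 acts by ∂[p,q,r] = [q,r] − [p,r] + [p,q]. For instance
  ∂[2,6,7] = [6,7] − [2,7] + [2,6],
  ∂[0,1,3] = [1,3] − [0,3] + [0,1].
This gives a 12×3 integer matrix of rank 3; reducing to Smith normal form yields diagonal entries (1,1,1).

Computing H_k = (kernel of ∂_k) / (image of ∂_{k+1}):

  H_0: rank C_0 − rank ∂_1 = 8 − 7 = 1, and the invariant factors of ∂_1 are all 1, so H_0 ≅ Z.
  H_1: rank ker ∂_1 − rank ∂_2 = (12 − 7) − 3 = 2, and the invariant factors of ∂_2 are all 1, so H_1 ≅ Z^2.
  H_2: rank ker ∂_2 − rank ∂_3 = (3 − 3) − 0 = 0, and there is no ∂_3, so H_2 ≅ 0.

As a check, the Euler characteristic is 8 − 12 + 3 = -1, which agrees with 1 − 2 + 0 = -1.

H_0 ≅ Z,  H_1 ≅ Z^2,  H_2 = 0.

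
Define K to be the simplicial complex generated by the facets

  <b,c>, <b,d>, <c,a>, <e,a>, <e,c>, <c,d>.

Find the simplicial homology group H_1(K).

Take the total order a < b < c < d < e on the vertex set. Then K (dimension 1) consists of the simplices:

  0-simplices (5): a, b, c, d, e
  1-simplices (6): ac, ae, bc, bd, cd, ce

so the chain groups are C_0 ≅ Z^5, C_1 ≅ Z^6.

The boundary map ∂_1: C_1 → C_0 is given by ∂[p,q] = [q] − [p].
As a 5×6 matrix over Z this has rank 4, with invariant factors (1,1,1,1).

Computing H_k = (kernel of ∂_k) / (image of ∂_{k+1}):

  H_1: rank ker ∂_1 − rank ∂_2 = (6 − 4) − 0 = 2, and there is no ∂_2, so H_1 = Z^2.

H_1 = Z^2.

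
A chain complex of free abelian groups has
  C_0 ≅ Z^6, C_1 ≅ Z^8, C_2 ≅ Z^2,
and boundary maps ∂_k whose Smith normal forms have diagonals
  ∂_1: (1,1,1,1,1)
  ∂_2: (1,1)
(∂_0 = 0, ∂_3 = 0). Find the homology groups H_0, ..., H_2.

H_0 ≅ Z,  H_1 ≅ Z,  H_2 = 0.

H_0: b_0 = 6 − 0 − 5 = 1; torsion from ∂_1 factors > 1: none. So H_0 ≅ Z.
H_1: b_1 = 8 − 5 − 2 = 1; torsion from ∂_2 factors > 1: none. So H_1 ≅ Z.
H_2: b_2 = 2 − 2 − 0 = 0; torsion from ∂_3 factors > 1: none. So H_2 ≅ 0.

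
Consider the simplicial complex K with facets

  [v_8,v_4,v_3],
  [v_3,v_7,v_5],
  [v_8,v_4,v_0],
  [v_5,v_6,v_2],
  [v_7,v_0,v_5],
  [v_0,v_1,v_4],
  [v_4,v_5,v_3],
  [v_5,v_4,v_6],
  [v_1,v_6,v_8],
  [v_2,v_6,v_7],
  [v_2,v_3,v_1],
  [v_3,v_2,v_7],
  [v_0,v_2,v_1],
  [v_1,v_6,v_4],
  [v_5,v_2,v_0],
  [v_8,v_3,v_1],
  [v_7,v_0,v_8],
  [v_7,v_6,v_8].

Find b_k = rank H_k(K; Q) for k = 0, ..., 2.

K has 9 vertices, 27 edges, 18 triangles.
rank ∂_0 = 0, rank ∂_1 = 8 ⇒ b_0 = 9 − 0 − 8 = 1; all invariant factors of ∂_1 are 1 so no torsion. So H_0 ≅ Z.
rank ∂_1 = 8, rank ∂_2 = 18 ⇒ b_1 = 27 − 8 − 18 = 1; ∂_2 has invariant factor(s) [2] giving torsion. So H_1 ≅ Z ⊕ Z/2.
rank ∂_2 = 18, rank ∂_3 = 0 ⇒ b_2 = 18 − 18 − 0 = 0. So H_2 ≅ 0.

b_0 = 1, b_1 = 1, b_2 = 0.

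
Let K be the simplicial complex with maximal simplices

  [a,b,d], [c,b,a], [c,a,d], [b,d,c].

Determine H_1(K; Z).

H_1 = 0.

We work with the vertex ordering a < b < c < d. The simplices of K, each written with vertices in increasing order, are:

  0-simplices (4): a, b, c, d
  1-simplices (6): ab, ac, ad, bc, bd, cd
  2-simplices (4): abc, abd, acd, bcd

giving chain groups C_0 ≅ Z^4, C_1 ≅ Z^6, C_2 ≅ Z^4.

Boundary ∂_1: C_1 → C_0 is given by ∂[p,q] = [q] − [p]. For instance
  ∂ac = c − a.
The resulting 4×6 matrix has rank 3, and its Smith normal form has invariant factors (1,1,1).

The boundary map ∂_2: C_2 → C_1 maps a triangle to the signed sum of its edges. For instance
  ∂abd = bd − ad + ab,
  ∂bcd = cd − bd + bc.
As a 6×4 matrix over Z this has rank 3, with invariant factors (1,1,1).

Now H_k = ker ∂_k / im ∂_{k+1}, so:

  H_1: rank ker ∂_1 − rank ∂_2 = (6 − 3) − 3 = 0, and the invariant factors of ∂_2 are all 1, so H_1 ≅ 0.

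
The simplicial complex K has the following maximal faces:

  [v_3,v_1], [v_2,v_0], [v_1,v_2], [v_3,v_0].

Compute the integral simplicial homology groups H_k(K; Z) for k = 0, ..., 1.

Order the vertices as v_0 < v_1 < v_2 < v_3. Listing each simplex with vertices in this order, K has dimension 1 with simplices:

  0-simplices (4): [v_0], [v_1], [v_2], [v_3]
  1-simplices (4): [v_0,v_2], [v_0,v_3], [v_1,v_2], [v_1,v_3]

giving chain groups C_0 ≅ Z^4, C_1 ≅ Z^4.

∂_1: C_1 → C_0 is given by ∂[p,q] = [q] − [p].
The resulting 4×4 matrix has rank 3, and its Smith normal form has invariant factors (1,1,1).

Now H_k = ker ∂_k / im ∂_{k+1}, so:

  H_0: rank C_0 − rank ∂_1 = 4 − 3 = 1, and the invariant factors of ∂_1 are all 1, so H_0 = Z.
  H_1: rank ker ∂_1 − rank ∂_2 = (4 − 3) − 0 = 1, and there is no ∂_2, so H_1 = Z.

As a check, the Euler characteristic is 4 − 4 = 0, which agrees with 1 − 1 = 0.

H_0 ≅ Z,  H_1 ≅ Z.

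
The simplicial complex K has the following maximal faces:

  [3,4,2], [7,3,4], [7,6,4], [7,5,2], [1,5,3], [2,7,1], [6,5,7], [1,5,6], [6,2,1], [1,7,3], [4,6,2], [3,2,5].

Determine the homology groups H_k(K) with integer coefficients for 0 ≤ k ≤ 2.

H_0 = Z,  H_1 = Z/2,  H_2 = 0.

K has 7 vertices, 18 edges, 12 triangles.
rank ∂_0 = 0, rank ∂_1 = 6 ⇒ b_0 = 7 − 0 − 6 = 1; all invariant factors of ∂_1 are 1 so no torsion. So H_0 ≅ Z.
rank ∂_1 = 6, rank ∂_2 = 12 ⇒ b_1 = 18 − 6 − 12 = 0; ∂_2 has invariant factor(s) [2] giving torsion. So H_1 ≅ Z/2.
rank ∂_2 = 12, rank ∂_3 = 0 ⇒ b_2 = 12 − 12 − 0 = 0. So H_2 ≅ 0.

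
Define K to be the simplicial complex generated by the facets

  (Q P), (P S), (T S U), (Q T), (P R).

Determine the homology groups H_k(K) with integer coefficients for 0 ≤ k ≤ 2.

K has 6 vertices, 7 edges, 1 triangle.
rank ∂_0 = 0, rank ∂_1 = 5 ⇒ b_0 = 6 − 0 − 5 = 1; all invariant factors of ∂_1 are 1 so no torsion. So H_0 ≅ Z.
rank ∂_1 = 5, rank ∂_2 = 1 ⇒ b_1 = 7 − 5 − 1 = 1; all invariant factors of ∂_2 are 1 so no torsion. So H_1 ≅ Z.
rank ∂_2 = 1, rank ∂_3 = 0 ⇒ b_2 = 1 − 1 − 0 = 0. So H_2 ≅ 0.

H_0 ≅ Z,  H_1 ≅ Z,  H_2 = 0.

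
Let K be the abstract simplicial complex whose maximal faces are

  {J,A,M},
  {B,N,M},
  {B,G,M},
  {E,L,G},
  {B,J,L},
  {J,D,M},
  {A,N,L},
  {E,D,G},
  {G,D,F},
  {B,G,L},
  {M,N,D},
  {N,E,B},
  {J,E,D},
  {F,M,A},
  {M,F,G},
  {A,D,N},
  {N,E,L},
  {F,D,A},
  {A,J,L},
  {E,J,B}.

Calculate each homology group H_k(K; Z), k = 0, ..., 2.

H_0 = Z,  H_1 = Z ⊕ Z_2,  H_2 = 0.

Take the total order A < B < D < E < F < G < J < L < M < N on the vertex set. Then K (dimension 2) consists of the simplices:

  0-simplices (10): A, B, D, E, F, G, J, L, M, N
  1-simplices (30): AD, AF, AJ, AL, AM, AN, BE, BG, BJ, BL, BM, BN, DE, DF, DG, DJ, DM, DN, EG, EJ, EL, EN, FG, FM, GL, GM, JL, JM, LN, MN
  2-simplices (20): ADF, ADN, AFM, AJL, AJM, ALN, BEJ, BEN, BGL, BGM, BJL, BMN, DEG, DEJ, DFG, DJM, DMN, EGL, ELN, FGM

so the chain groups are C_0 ≅ Z^10, C_1 ≅ Z^30, C_2 ≅ Z^20.

The boundary map ∂_1: C_1 → C_0 maps an edge to its endpoints' difference, ∂[p,q] = q − p. For instance
  ∂DJ = J − D.
This gives a 10×30 integer matrix of rank 9; reducing to Smith normal form yields diagonal entries (1,1,1,1,1,1,1,1,1).

∂_2: C_2 → C_1 acts by ∂[p,q,r] = [q,r] − [p,r] + [p,q]. For instance
  ∂BEJ = EJ − BJ + BE,
  ∂ALN = LN − AN + AL.
The 30×20 boundary matrix has rank 20 and Smith normal form diag(1,1,1,1,1,1,1,1,1,1,1,1,1,1,1,1,1,1,1,2).

Computing H_k = (kernel of ∂_k) / (image of ∂_{k+1}):

  H_0: rank C_0 − rank ∂_1 = 10 − 9 = 1, and the invariant factors of ∂_1 are all 1, so H_0 = Z.
  H_1: rank ker ∂_1 − rank ∂_2 = (30 − 9) − 20 = 1, and ∂_2 has invariant factor 2 > 1, so H_1 = Z ⊕ Z_2.
  H_2: rank ker ∂_2 − rank ∂_3 = (20 − 20) − 0 = 0, and there is no ∂_3, so H_2 = 0.

As a check, the Euler characteristic is 10 − 30 + 20 = 0, which agrees with 1 − 1 + 0 = 0.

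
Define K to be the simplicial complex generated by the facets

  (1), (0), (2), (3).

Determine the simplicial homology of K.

H_0 ≅ Z^4.

Fix the vertex order 0 < 1 < 2 < 3 and write every simplex with vertices in increasing order. Then dim K = 0 and the simplices of K are:

  0-simplices (4): [0], [1], [2], [3]

giving chain groups C_0 ≅ Z^4.

Now H_k = ker ∂_k / im ∂_{k+1}, so:

  H_0: rank C_0 − rank ∂_1 = 4 − 0 = 4, and there is no ∂_1, so H_0 ≅ Z^4.

(K is a triangulation of a set of 4 points.)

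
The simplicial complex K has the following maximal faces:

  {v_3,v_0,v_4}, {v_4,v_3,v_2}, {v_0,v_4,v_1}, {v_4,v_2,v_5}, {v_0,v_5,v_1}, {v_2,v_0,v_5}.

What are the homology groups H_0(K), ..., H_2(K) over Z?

Fix the vertex order v_0 < v_1 < v_2 < v_3 < v_4 < v_5 and write every simplex with vertices in increasing order. Then dim K = 2 and the simplices of K are:

  0-simplices (6): [v_0], [v_1], [v_2], [v_3], [v_4], [v_5]
  1-simplices (12): [v_0,v_1], [v_0,v_2], [v_0,v_3], [v_0,v_4], [v_0,v_5], [v_1,v_4], [v_1,v_5], [v_2,v_3], [v_2,v_4], [v_2,v_5], [v_3,v_4], [v_4,v_5]
  2-simplices (6): [v_0,v_1,v_4], [v_0,v_1,v_5], [v_0,v_2,v_5], [v_0,v_3,v_4], [v_2,v_3,v_4], [v_2,v_4,v_5]

giving chain groups C_0 ≅ Z^6, C_1 ≅ Z^12, C_2 ≅ Z^6.

∂_1: C_1 → C_0 sends each edge [p,q] (with p < q) to q − p. For instance
  ∂[v_3,v_4] = [v_4] − [v_3].
The resulting 6×12 matrix has rank 5, and its Smith normal form has invariant factors (1,1,1,1,1).

The boundary map ∂_2: C_2 → C_1 sends each 2-simplex [p,q,r] to [q,r] − [p,r] + [p,q]. For instance
  ∂[v_0,v_1,v_5] = [v_1,v_5] − [v_0,v_5] + [v_0,v_1],
  ∂[v_2,v_3,v_4] = [v_3,v_4] − [v_2,v_4] + [v_2,v_3].
As a 12×6 matrix over Z this has rank 6, with invariant factors (1,1,1,1,1,1).

Computing H_k = (kernel of ∂_k) / (image of ∂_{k+1}):

  H_0: rank C_0 − rank ∂_1 = 6 − 5 = 1, and the invariant factors of ∂_1 are all 1, so H_0 = Z.
  H_1: rank ker ∂_1 − rank ∂_2 = (12 − 5) − 6 = 1, and the invariant factors of ∂_2 are all 1, so H_1 = Z.
  H_2: rank ker ∂_2 − rank ∂_3 = (6 − 6) − 0 = 0, and there is no ∂_3, so H_2 = 0.

(K is a triangulation of the cylinder S^1 x I.)

H_0 = Z,  H_1 = Z,  H_2 = 0.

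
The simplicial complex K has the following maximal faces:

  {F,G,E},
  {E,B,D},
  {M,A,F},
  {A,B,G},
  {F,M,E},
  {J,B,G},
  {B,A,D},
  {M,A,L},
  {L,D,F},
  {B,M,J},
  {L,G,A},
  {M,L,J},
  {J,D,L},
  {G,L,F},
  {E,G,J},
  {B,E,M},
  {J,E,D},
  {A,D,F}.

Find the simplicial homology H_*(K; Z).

H_0 = Z,  H_1 = Z ⊕ Z/2,  H_2 = 0.

We work with the vertex ordering A < B < D < E < F < G < J < L < M. The simplices of K, each written with vertices in increasing order, are:

  0-simplices (9): A, B, D, E, F, G, J, L, M
  1-simplices (27): AB, AD, AF, AG, AL, AM, BD, BE, BG, BJ, BM, DE, DF, DJ, DL, EF, EG, EJ, EM, FG, FL, FM, GJ, GL, JL, JM, LM
  2-simplices (18): ABD, ABG, ADF, AFM, AGL, ALM, BDE, BEM, BGJ, BJM, DEJ, DFL, DJL, EFG, EFM, EGJ, FGL, JLM

so the chain groups are C_0 ≅ Z^9, C_1 ≅ Z^27, C_2 ≅ Z^18.

Boundary ∂_1: C_1 → C_0 maps an edge to its endpoints' difference, ∂[p,q] = q − p. For instance
  ∂EG = G − E.
The 9×27 boundary matrix has rank 8 and Smith normal form diag(1,1,1,1,1,1,1,1).

∂_2: C_2 → C_1 sends each 2-simplex [p,q,r] to [q,r] − [p,r] + [p,q]. For instance
  ∂DEJ = EJ − DJ + DE,
  ∂ABG = BG − AG + AB.
As a 27×18 matrix over Z this has rank 18, with invariant factors (1,1,1,1,1,1,1,1,1,1,1,1,1,1,1,1,1,2).

Computing H_k = (kernel of ∂_k) / (image of ∂_{k+1}):

  H_0: rank C_0 − rank ∂_1 = 9 − 8 = 1, and the invariant factors of ∂_1 are all 1, so H_0 = Z.
  H_1: rank ker ∂_1 − rank ∂_2 = (27 − 8) − 18 = 1, and ∂_2 has invariant factor 2 > 1, so H_1 = Z ⊕ Z/2.
  H_2: rank ker ∂_2 − rank ∂_3 = (18 − 18) − 0 = 0, and there is no ∂_3, so H_2 = 0.

(K is a triangulation of the Klein bottle.)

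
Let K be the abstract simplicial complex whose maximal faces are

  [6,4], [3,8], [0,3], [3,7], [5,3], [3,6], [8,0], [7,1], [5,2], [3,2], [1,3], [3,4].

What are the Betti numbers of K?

b_0 = 1, b_1 = 4.

Fix the vertex order 0 < 1 < 2 < 3 < 4 < 5 < 6 < 7 < 8 and write every simplex with vertices in increasing order. Then dim K = 1 and the simplices of K are:

  0-simplices (9): [0], [1], [2], [3], [4], [5], [6], [7], [8]
  1-simplices (12): [0,3], [0,8], [1,3], [1,7], [2,3], [2,5], [3,4], [3,5], [3,6], [3,7], [3,8], [4,6]

giving chain groups C_0 ≅ Z^9, C_1 ≅ Z^12.

∂_1: C_1 → C_0 is given by ∂[p,q] = [q] − [p].
The resulting 9×12 matrix has rank 8, and its Smith normal form has invariant factors (1,1,1,1,1,1,1,1).

Reading off H_k = ker ∂_k / im ∂_{k+1}:

  H_0: rank C_0 − rank ∂_1 = 9 − 8 = 1, and the invariant factors of ∂_1 are all 1, so H_0 = Z.
  H_1: rank ker ∂_1 − rank ∂_2 = (12 − 8) − 0 = 4, and there is no ∂_2, so H_1 = Z^4.

Hence the Betti numbers are b_0 = 1, b_1 = 4.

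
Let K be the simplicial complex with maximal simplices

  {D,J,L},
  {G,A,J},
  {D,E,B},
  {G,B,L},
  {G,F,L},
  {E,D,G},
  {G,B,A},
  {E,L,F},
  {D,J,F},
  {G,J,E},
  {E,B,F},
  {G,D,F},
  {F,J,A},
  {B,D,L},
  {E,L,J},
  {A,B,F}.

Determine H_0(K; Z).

We work with the vertex ordering A < B < D < E < F < G < J < L. The simplices of K, each written with vertices in increasing order, are:

  0-simplices (8): A, B, D, E, F, G, J, L
  1-simplices (24): AB, AF, AG, AJ, BD, BE, BF, BG, BL, DE, DF, DG, DJ, DL, EF, EG, EJ, EL, FG, FJ, FL, GJ, GL, JL
  2-simplices (16): ABF, ABG, AFJ, AGJ, BDE, BDL, BEF, BGL, DEG, DFG, DFJ, DJL, EFL, EGJ, EJL, FGL

so the chain groups are C_0 ≅ Z^8, C_1 ≅ Z^24, C_2 ≅ Z^16.

The boundary map ∂_1: C_1 → C_0 sends each edge [p,q] (with p < q) to q − p. For instance
  ∂AJ = J − A.
This gives a 8×24 integer matrix of rank 7; reducing to Smith normal form yields diagonal entries (1,1,1,1,1,1,1).

∂_2: C_2 → C_1 sends each 2-simplex [p,q,r] to [q,r] − [p,r] + [p,q]. For instance
  ∂AFJ = FJ − AJ + AF,
  ∂ABF = BF − AF + AB.
This gives a 24×16 integer matrix of rank 15; reducing to Smith normal form yields diagonal entries (1,1,1,1,1,1,1,1,1,1,1,1,1,1,1).

Computing H_k = (kernel of ∂_k) / (image of ∂_{k+1}):

  H_0: rank C_0 − rank ∂_1 = 8 − 7 = 1, and the invariant factors of ∂_1 are all 1, so H_0 = Z.

H_0 ≅ Z.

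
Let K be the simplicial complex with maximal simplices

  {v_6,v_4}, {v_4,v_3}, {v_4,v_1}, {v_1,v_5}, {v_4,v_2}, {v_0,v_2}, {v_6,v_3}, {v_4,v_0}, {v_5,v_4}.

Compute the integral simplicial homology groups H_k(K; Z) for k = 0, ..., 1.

H_0 ≅ Z,  H_1 ≅ Z^3.

Take the total order v_0 < v_1 < v_2 < v_3 < v_4 < v_5 < v_6 on the vertex set. Then K (dimension 1) consists of the simplices:

  0-simplices (7): [v_0], [v_1], [v_2], [v_3], [v_4], [v_5], [v_6]
  1-simplices (9): [v_0,v_2], [v_0,v_4], [v_1,v_4], [v_1,v_5], [v_2,v_4], [v_3,v_4], [v_3,v_6], [v_4,v_5], [v_4,v_6]

so the chain groups are C_0 ≅ Z^7, C_1 ≅ Z^9.

The boundary map ∂_1: C_1 → C_0 maps an edge to its endpoints' difference, ∂[p,q] = q − p.
The resulting 7×9 matrix has rank 6, and its Smith normal form has invariant factors (1,1,1,1,1,1).

Reading off H_k = ker ∂_k / im ∂_{k+1}:

  H_0: rank C_0 − rank ∂_1 = 7 − 6 = 1, and the invariant factors of ∂_1 are all 1, so H_0 = Z.
  H_1: rank ker ∂_1 − rank ∂_2 = (9 − 6) − 0 = 3, and there is no ∂_2, so H_1 = Z^3.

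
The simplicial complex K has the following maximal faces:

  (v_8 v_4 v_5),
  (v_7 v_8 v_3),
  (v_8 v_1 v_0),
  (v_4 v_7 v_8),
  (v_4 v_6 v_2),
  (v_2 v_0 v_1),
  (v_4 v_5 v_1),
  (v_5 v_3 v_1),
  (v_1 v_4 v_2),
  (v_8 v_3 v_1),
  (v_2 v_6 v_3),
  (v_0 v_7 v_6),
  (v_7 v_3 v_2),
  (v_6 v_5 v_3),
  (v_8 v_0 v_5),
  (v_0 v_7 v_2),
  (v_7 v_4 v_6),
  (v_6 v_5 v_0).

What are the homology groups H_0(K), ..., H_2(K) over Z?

H_0 = Z,  H_1 = Z ⊕ Z/2,  H_2 = 0.

Fix the vertex order v_0 < v_1 < v_2 < v_3 < v_4 < v_5 < v_6 < v_7 < v_8 and write every simplex with vertices in increasing order. Then dim K = 2 and the simplices of K are:

  0-simplices (9): [v_0], [v_1], [v_2], [v_3], [v_4], [v_5], [v_6], [v_7], [v_8]
  1-simplices (27): (27 of them)
  2-simplices (18): (18 of them)

so the chain groups are C_0 ≅ Z^9, C_1 ≅ Z^27, C_2 ≅ Z^18.

∂_1: C_1 → C_0 is given by ∂[p,q] = [q] − [p].
The 9×27 boundary matrix has rank 8 and Smith normal form diag(1,1,1,1,1,1,1,1).

Boundary ∂_2: C_2 → C_1 sends each 2-simplex [p,q,r] to [q,r] − [p,r] + [p,q]. For instance
  ∂[v_0,v_5,v_8] = [v_5,v_8] − [v_0,v_8] + [v_0,v_5],
  ∂[v_1,v_2,v_4] = [v_2,v_4] − [v_1,v_4] + [v_1,v_2].
As a 27×18 matrix over Z this has rank 18, with invariant factors (1,1,1,1,1,1,1,1,1,1,1,1,1,1,1,1,1,2).

Reading off H_k = ker ∂_k / im ∂_{k+1}:

  H_0: rank C_0 − rank ∂_1 = 9 − 8 = 1, and the invariant factors of ∂_1 are all 1, so H_0 ≅ Z.
  H_1: rank ker ∂_1 − rank ∂_2 = (27 − 8) − 18 = 1, and ∂_2 has invariant factor 2 > 1, so H_1 ≅ Z ⊕ Z/2.
  H_2: rank ker ∂_2 − rank ∂_3 = (18 − 18) − 0 = 0, and there is no ∂_3, so H_2 ≅ 0.

As a check, the Euler characteristic is 9 − 27 + 18 = 0, which agrees with 1 − 1 + 0 = 0.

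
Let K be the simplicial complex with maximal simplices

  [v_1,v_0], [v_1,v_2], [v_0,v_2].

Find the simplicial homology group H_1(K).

H_1 = Z.

K has 3 vertices, 3 edges.
rank ∂_1 = 2, rank ∂_2 = 0 ⇒ b_1 = 3 − 2 − 0 = 1. So H_1 = Z.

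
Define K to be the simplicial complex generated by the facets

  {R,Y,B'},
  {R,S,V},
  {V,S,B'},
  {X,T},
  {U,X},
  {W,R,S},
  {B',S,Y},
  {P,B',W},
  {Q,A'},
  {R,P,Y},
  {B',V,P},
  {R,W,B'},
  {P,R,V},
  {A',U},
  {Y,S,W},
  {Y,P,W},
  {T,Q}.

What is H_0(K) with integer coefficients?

H_0 ≅ Z^2.

Order the vertices as P < Q < R < S < T < U < V < W < X < Y < A' < B'. Listing each simplex with vertices in this order, K has dimension 2 with simplices:

  0-simplices (12): [P], [Q], [R], [S], [T], [U], [V], [W], [X], [Y], [A'], [B']
  1-simplices (23): (23 of them)
  2-simplices (12): [P,R,V], [P,R,Y], [P,V,B'], [P,W,Y], [P,W,B'], [R,S,V], [R,S,W], [R,W,B'], [R,Y,B'], [S,V,B'], [S,W,Y], [S,Y,B']

so the chain groups are C_0 ≅ Z^12, C_1 ≅ Z^23, C_2 ≅ Z^12.

Boundary ∂_1: C_1 → C_0 is given by ∂[p,q] = [q] − [p]. For instance
  ∂[S,W] = [W] − [S].
This gives a 12×23 integer matrix of rank 10; reducing to Smith normal form yields diagonal entries (1,1,1,1,1,1,1,1,1,1).

∂_2: C_2 → C_1 maps a triangle to the signed sum of its edges. For instance
  ∂[R,S,V] = [S,V] − [R,V] + [R,S],
  ∂[P,V,B'] = [V,B'] − [P,B'] + [P,V].
The 23×12 boundary matrix has rank 12 and Smith normal form diag(1,1,1,1,1,1,1,1,1,1,1,2).

Reading off H_k = ker ∂_k / im ∂_{k+1}:

  H_0: rank C_0 − rank ∂_1 = 12 − 10 = 2, and the invariant factors of ∂_1 are all 1, so H_0 ≅ Z^2.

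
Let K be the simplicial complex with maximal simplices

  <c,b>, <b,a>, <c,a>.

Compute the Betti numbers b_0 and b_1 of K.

Order the vertices as a < b < c. Listing each simplex with vertices in this order, K has dimension 1 with simplices:

  0-simplices (3): a, b, c
  1-simplices (3): ab, ac, bc

giving chain groups C_0 ≅ Z^3, C_1 ≅ Z^3.

The boundary map ∂_1: C_1 → C_0 is given by ∂[p,q] = [q] − [p]. For instance
  ∂ab = b − a.
This gives a 3×3 integer matrix of rank 2; reducing to Smith normal form yields diagonal entries (1,1).

Now H_k = ker ∂_k / im ∂_{k+1}, so:

  H_0: rank C_0 − rank ∂_1 = 3 − 2 = 1, and the invariant factors of ∂_1 are all 1, so H_0 = Z.
  H_1: rank ker ∂_1 − rank ∂_2 = (3 − 2) − 0 = 1, and there is no ∂_2, so H_1 = Z.

Hence the Betti numbers are b_0 = 1, b_1 = 1.

b_0 = 1, b_1 = 1.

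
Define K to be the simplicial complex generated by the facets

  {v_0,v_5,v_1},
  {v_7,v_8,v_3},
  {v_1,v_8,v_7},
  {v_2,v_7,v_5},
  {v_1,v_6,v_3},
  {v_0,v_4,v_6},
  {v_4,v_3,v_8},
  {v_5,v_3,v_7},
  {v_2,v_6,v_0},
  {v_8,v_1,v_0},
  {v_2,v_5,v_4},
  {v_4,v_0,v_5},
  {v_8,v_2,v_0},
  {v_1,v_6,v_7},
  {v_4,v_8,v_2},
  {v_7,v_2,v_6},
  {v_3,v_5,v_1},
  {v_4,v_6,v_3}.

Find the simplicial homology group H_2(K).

H_2 = 0.

Take the total order v_0 < v_1 < v_2 < v_3 < v_4 < v_5 < v_6 < v_7 < v_8 on the vertex set. Then K (dimension 2) consists of the simplices:

  0-simplices (9): [v_0], [v_1], [v_2], [v_3], [v_4], [v_5], [v_6], [v_7], [v_8]
  1-simplices (27): (27 of them)
  2-simplices (18): (18 of them)

so the chain groups are C_0 ≅ Z^9, C_1 ≅ Z^27, C_2 ≅ Z^18.

Boundary ∂_1: C_1 → C_0 is given by ∂[p,q] = [q] − [p].
The resulting 9×27 matrix has rank 8, and its Smith normal form has invariant factors (1,1,1,1,1,1,1,1).

Boundary ∂_2: C_2 → C_1 maps a triangle to the signed sum of its edges. For instance
  ∂[v_3,v_4,v_6] = [v_4,v_6] − [v_3,v_6] + [v_3,v_4],
  ∂[v_0,v_2,v_6] = [v_2,v_6] − [v_0,v_6] + [v_0,v_2].
The 27×18 boundary matrix has rank 18 and Smith normal form diag(1,1,1,1,1,1,1,1,1,1,1,1,1,1,1,1,1,2).

From H_k ≅ ker(∂_k) / im(∂_{k+1}) we obtain:

  H_2: rank ker ∂_2 − rank ∂_3 = (18 − 18) − 0 = 0, and there is no ∂_3, so H_2 = 0.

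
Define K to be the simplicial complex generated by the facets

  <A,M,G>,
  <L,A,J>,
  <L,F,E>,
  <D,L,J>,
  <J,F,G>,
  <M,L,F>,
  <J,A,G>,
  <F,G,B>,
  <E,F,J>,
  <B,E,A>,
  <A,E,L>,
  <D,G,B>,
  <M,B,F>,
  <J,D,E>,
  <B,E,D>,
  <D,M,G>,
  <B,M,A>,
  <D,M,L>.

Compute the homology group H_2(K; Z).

H_2 ≅ 0.

Take the total order A < B < D < E < F < G < J < L < M on the vertex set. Then K (dimension 2) consists of the simplices:

  0-simplices (9): A, B, D, E, F, G, J, L, M
  1-simplices (27): AB, AE, AG, AJ, AL, AM, BD, BE, BF, BG, BM, DE, DG, DJ, DL, DM, EF, EJ, EL, FG, FJ, FL, FM, GJ, GM, JL, LM
  2-simplices (18): ABE, ABM, AEL, AGJ, AGM, AJL, BDE, BDG, BFG, BFM, DEJ, DGM, DJL, DLM, EFJ, EFL, FGJ, FLM

giving chain groups C_0 ≅ Z^9, C_1 ≅ Z^27, C_2 ≅ Z^18.

Boundary ∂_1: C_1 → C_0 sends each edge [p,q] (with p < q) to q − p.
The 9×27 boundary matrix has rank 8 and Smith normal form diag(1,1,1,1,1,1,1,1).

The boundary map ∂_2: C_2 → C_1 maps a triangle to the signed sum of its edges. For instance
  ∂AJL = JL − AL + AJ,
  ∂BFM = FM − BM + BF.
The resulting 27×18 matrix has rank 18, and its Smith normal form has invariant factors (1,1,1,1,1,1,1,1,1,1,1,1,1,1,1,1,1,2).

From H_k ≅ ker(∂_k) / im(∂_{k+1}) we obtain:

  H_2: rank ker ∂_2 − rank ∂_3 = (18 − 18) − 0 = 0, and there is no ∂_3, so H_2 = 0.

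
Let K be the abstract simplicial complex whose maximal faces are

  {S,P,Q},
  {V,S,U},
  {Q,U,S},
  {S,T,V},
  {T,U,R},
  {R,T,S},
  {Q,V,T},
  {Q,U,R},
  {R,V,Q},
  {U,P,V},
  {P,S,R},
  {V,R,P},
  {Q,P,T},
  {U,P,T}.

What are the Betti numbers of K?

We work with the vertex ordering P < Q < R < S < T < U < V. The simplices of K, each written with vertices in increasing order, are:

  0-simplices (7): P, Q, R, S, T, U, V
  1-simplices (21): PQ, PR, PS, PT, PU, PV, QR, QS, QT, QU, QV, RS, RT, RU, RV, ST, SU, SV, TU, TV, UV
  2-simplices (14): PQS, PQT, PRS, PRV, PTU, PUV, QRU, QRV, QSU, QTV, RST, RTU, STV, SUV

so the chain groups are C_0 ≅ Z^7, C_1 ≅ Z^21, C_2 ≅ Z^14.

The boundary map ∂_1: C_1 → C_0 is given by ∂[p,q] = [q] − [p].
The 7×21 boundary matrix has rank 6 and Smith normal form diag(1,1,1,1,1,1).

∂_2: C_2 → C_1 acts by ∂[p,q,r] = [q,r] − [p,r] + [p,q]. For instance
  ∂QRV = RV − QV + QR,
  ∂PRV = RV − PV + PR.
The 21×14 boundary matrix has rank 13 and Smith normal form diag(1,1,1,1,1,1,1,1,1,1,1,1,1).

Computing H_k = (kernel of ∂_k) / (image of ∂_{k+1}):

  H_0: rank C_0 − rank ∂_1 = 7 − 6 = 1, and the invariant factors of ∂_1 are all 1, so H_0 ≅ Z.
  H_1: rank ker ∂_1 − rank ∂_2 = (21 − 6) − 13 = 2, and the invariant factors of ∂_2 are all 1, so H_1 ≅ Z^2.
  H_2: rank ker ∂_2 − rank ∂_3 = (14 − 13) − 0 = 1, and there is no ∂_3, so H_2 ≅ Z.

As a check, the Euler characteristic is 7 − 21 + 14 = 0, which agrees with 1 − 2 + 1 = 0.
(K is a triangulation of the torus T^2.)

Hence the Betti numbers are b_0 = 1, b_1 = 2, b_2 = 1.

b_0 = 1, b_1 = 2, b_2 = 1.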